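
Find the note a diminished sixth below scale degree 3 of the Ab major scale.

E#

Scale degree 3 of Ab major is C.
A diminished sixth (7 semitones) below C lands on the letter E, giving E#.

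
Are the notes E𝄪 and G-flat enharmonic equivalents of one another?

Yes

E## is pitch class 6; Gb is pitch class 6.
All spellings map to pitch class 6, so they are enharmonically equivalent.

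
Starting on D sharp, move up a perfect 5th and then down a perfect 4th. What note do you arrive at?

A perfect fifth up from D# is A# (letter A, 7 semitones up).
A perfect fourth down from A# is E# (letter E, 5 semitones down).

E#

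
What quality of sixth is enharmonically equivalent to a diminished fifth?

A diminished fifth spans 6 semitones.
A sixth spanning 6 semitones is doubly diminished (the major sixth is 9).

doubly diminished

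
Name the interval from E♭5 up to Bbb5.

diminished fifth

The letter names run E→B, a span of 4 letter steps, so the interval is some kind of fifth.
Eb to Bbb is 6 semitones. A perfect fifth is 7, so 6 makes it diminished.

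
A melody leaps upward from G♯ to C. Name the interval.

diminished fourth

The letter names run G→C, a span of 3 letter steps, so the interval is some kind of fourth.
G# to C is 4 semitones. A perfect fourth is 5, so 4 makes it diminished.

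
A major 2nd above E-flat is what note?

A second above E lands on the letter F.
A major second spans 2 semitones, so Eb moves to pitch class 5. On the letter F that is F.

F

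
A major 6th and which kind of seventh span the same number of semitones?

A major sixth spans 9 semitones.
A seventh spanning 9 semitones is diminished (the major seventh is 11).

diminished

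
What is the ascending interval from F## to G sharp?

The letter names run F→G, a span of 1 letter step, so the interval is some kind of second.
F## to G# is 1 semitone. A major second is 2, so 1 makes it minor.

minor second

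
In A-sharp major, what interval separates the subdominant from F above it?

The subdominant of A# major is D#.
D# up to F: letters D→F make it a third; 2 semitones makes it diminished.

diminished third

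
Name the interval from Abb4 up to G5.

Counting letters A–B–C–D–E–F–G gives a seventh.
Abb→G = 12 semitones, 1 wider than the major seventh (11), so augmented.

augmented seventh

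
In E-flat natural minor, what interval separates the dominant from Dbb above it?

The dominant of Eb natural minor is Bb.
Bb up to Dbb: letters B→D make it a third; 2 semitones makes it diminished.

diminished third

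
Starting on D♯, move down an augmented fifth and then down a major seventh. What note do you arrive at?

Ab

An augmented fifth down from D# is G (letter G, 8 semitones down).
A major seventh down from G is Ab (letter A, 11 semitones down).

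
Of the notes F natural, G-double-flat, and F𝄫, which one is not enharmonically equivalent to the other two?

Fbb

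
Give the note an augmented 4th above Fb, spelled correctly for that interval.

Bb

F up a perfect fourth is Bb, so the target letter is B.
From Fb, an augmented fourth is 6 semitones up: Bb.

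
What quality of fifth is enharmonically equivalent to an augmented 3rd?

doubly diminished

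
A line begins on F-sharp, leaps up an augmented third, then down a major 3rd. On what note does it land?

F##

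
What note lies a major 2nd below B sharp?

A#

B down a major second is A, so the target letter is A.
From B#, a major second is 2 semitones down: A#.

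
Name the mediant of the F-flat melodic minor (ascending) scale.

The Fb melodic minor (ascending) scale runs Fb Gb Abb Bbb Cb Db Eb.
Degree 3 is Abb.

Abb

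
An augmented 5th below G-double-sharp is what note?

G down a perfect fifth is C, so the target letter is C.
From G##, an augmented fifth is 8 semitones down: C#.

C#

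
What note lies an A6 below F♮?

Abb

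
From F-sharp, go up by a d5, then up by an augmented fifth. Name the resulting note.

A diminished fifth up from F# is C (letter C, 6 semitones up).
An augmented fifth up from C is G# (letter G, 8 semitones up).

G#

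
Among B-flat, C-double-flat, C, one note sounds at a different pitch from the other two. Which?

C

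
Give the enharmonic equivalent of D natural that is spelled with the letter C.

C##

D is pitch class 2. The letter C alone is pitch class 0.
To reach pitch class 2 from C requires an offset of +2 semitones, i.e. double sharp: C##.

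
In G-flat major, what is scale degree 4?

The Gb major scale runs Gb Ab Bb Cb Db Eb F.
Degree 4 is Cb.

Cb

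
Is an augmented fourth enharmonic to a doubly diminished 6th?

Yes

An augmented fourth spans 6 semitones; a doubly diminished sixth spans 6.
They are enharmonically equivalent.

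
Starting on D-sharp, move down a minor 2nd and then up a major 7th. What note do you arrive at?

A minor second down from D# is C## (letter C, 1 semitone down).
A major seventh up from C## is B## (letter B, 11 semitones up).

B##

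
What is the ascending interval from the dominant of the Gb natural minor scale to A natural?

The dominant of Gb natural minor is Db.
Db up to A: letters D→A make it a fifth; 8 semitones makes it augmented.

augmented fifth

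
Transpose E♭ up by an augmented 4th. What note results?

A

A fourth above E lands on the letter A.
An augmented fourth spans 6 semitones, so Eb moves to pitch class 9. On the letter A that is A.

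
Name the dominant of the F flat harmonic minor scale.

Cb

Degree 5 takes the letter 4 steps above F, which is C.
In harmonic minor, degree 5 sits 7 semitones above the tonic. Fb + 7 semitones is pitch class 11, spelled on C as Cb.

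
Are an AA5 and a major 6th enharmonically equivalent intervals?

Yes

A doubly augmented fifth spans 9 semitones; a major sixth spans 9.
They are enharmonically equivalent.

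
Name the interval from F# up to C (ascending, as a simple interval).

Counting letters F–G–A–B–C gives a fifth.
F#→C = 6 semitones, 1 narrower than the perfect fifth (7), so diminished.

diminished fifth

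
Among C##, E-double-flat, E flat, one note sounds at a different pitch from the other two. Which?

In 12-tone equal temperament, enharmonic equivalents share a pitch class. C## is pitch class 2; Ebb is pitch class 2; Eb is pitch class 3.
C## and Ebb share pitch class 2, while Eb is pitch class 3.

Eb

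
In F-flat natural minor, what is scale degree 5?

Cb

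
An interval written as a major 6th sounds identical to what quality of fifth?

doubly augmented

A major sixth spans 9 semitones.
A fifth spanning 9 semitones is doubly augmented (the perfect fifth is 7).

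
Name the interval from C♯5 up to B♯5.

major seventh

Counting letters C–D–E–F–G–A–B gives a seventh.
C#→B# = 11 semitones, exactly the major seventh.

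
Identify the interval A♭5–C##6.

doubly augmented third

Counting letters A–B–C gives a third.
Ab→C## = 6 semitones, 2 wider than the major third (4), so doubly augmented.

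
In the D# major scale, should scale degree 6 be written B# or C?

B#

Each scale degree takes a distinct letter name. Degree 6 of a scale on D must use the letter B.
B# and C are enharmonically the same pitch, but only B# uses the letter B, so it is the correct spelling here.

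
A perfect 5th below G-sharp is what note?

C#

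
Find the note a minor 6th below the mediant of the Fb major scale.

C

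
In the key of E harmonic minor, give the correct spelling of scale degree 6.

C

Degree 6 takes the letter 5 steps above E, which is C.
In harmonic minor, degree 6 sits 8 semitones above the tonic. E + 8 semitones is pitch class 0, spelled on C as C.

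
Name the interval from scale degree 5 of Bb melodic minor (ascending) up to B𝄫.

diminished fourth

Scale degree 5 of Bb melodic minor (ascending) is F.
F up to Bbb: letters F→B make it a fourth; 4 semitones makes it diminished.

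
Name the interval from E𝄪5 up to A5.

doubly diminished fourth

The letter names run E→A, a span of 3 letter steps, so the interval is some kind of fourth.
E## to A is 3 semitones. A perfect fourth is 5, so 3 makes it doubly diminished.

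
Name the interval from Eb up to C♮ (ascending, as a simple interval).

Counting letters E–F–G–A–B–C gives a sixth.
Eb→C = 9 semitones, exactly the major sixth.

major sixth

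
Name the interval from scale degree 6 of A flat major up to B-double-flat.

Scale degree 6 of Ab major is F.
F up to Bbb: letters F→B make it a fourth; 4 semitones makes it diminished.

diminished fourth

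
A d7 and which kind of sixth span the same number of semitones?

major

A diminished seventh spans 9 semitones.
A sixth spanning 9 semitones is major (the major sixth is 9).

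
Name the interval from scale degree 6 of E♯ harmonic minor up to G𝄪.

augmented fifth

Scale degree 6 of E# harmonic minor is C#.
C# up to G##: letters C→G make it a fifth; 8 semitones makes it augmented.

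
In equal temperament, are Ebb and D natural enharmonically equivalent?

Yes

Ebb = pitch class 2 and D = pitch class 2 — the same pitch class, so they are enharmonic equivalents.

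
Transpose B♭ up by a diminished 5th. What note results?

Fb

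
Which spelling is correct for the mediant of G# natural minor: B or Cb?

Each scale degree takes a distinct letter name. Degree 3 of a scale on G must use the letter B.
B and Cb are enharmonically the same pitch, but only B uses the letter B, so it is the correct spelling here.

B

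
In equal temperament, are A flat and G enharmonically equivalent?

No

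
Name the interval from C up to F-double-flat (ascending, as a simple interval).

Counting letters C–D–E–F gives a fourth.
C→Fbb = 3 semitones, 2 narrower than the perfect fourth (5), so doubly diminished.

doubly diminished fourth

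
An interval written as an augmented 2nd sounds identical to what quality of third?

An augmented second spans 3 semitones.
A third spanning 3 semitones is minor (the major third is 4).

minor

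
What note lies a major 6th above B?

G#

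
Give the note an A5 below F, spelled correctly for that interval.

F down a perfect fifth is Bb, so the target letter is B.
From F, an augmented fifth is 8 semitones down: Bbb.

Bbb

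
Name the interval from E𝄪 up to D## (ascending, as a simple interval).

minor seventh

Counting letters E–F–G–A–B–C–D gives a seventh.
E##→D## = 10 semitones, 1 narrower than the major seventh (11), so minor.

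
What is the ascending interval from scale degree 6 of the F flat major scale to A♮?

Scale degree 6 of Fb major is Db.
Db up to A: letters D→A make it a fifth; 8 semitones makes it augmented.

augmented fifth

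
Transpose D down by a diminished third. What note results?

B#

A third below D lands on the letter B.
A diminished third spans 2 semitones, so D moves to pitch class 0. On the letter B that is B#.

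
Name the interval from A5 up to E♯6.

augmented fifth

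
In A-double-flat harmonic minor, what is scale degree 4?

Dbb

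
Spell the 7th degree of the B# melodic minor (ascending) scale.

A##

Degree 7 takes the letter 6 steps above B, which is A.
In melodic minor (ascending), degree 7 sits 11 semitones above the tonic. B# + 11 semitones is pitch class 11, spelled on A as A##.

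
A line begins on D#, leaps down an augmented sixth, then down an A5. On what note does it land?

Bbb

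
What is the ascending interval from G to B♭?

minor third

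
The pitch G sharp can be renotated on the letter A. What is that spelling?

Ab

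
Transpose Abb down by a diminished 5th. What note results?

Db

A down a perfect fifth is D, so the target letter is D.
From Abb, a diminished fifth is 6 semitones down: Db.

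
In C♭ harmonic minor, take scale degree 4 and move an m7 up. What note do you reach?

Ebb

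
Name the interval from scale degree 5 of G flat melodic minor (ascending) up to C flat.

Scale degree 5 of Gb melodic minor (ascending) is Db.
Db up to Cb: letters D→C make it a seventh; 10 semitones makes it minor.

minor seventh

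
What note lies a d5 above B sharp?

B up a perfect fifth is F#, so the target letter is F.
From B#, a diminished fifth is 6 semitones up: F#.

F#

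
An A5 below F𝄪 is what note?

B

F down a perfect fifth is Bb, so the target letter is B.
From F##, an augmented fifth is 8 semitones down: B.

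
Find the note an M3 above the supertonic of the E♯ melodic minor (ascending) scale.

The supertonic of E# melodic minor (ascending) is F##.
A major third (4 semitones) above F## lands on the letter A, giving A##.

A##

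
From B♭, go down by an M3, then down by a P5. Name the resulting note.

A major third down from Bb is Gb (letter G, 4 semitones down).
A perfect fifth down from Gb is Cb (letter C, 7 semitones down).

Cb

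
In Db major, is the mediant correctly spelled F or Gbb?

Each scale degree takes a distinct letter name. Degree 3 of a scale on D must use the letter F.
F and Gbb are enharmonically the same pitch, but only F uses the letter F, so it is the correct spelling here.

F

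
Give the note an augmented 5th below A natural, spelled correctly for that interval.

A down a perfect fifth is D, so the target letter is D.
From A, an augmented fifth is 8 semitones down: Db.

Db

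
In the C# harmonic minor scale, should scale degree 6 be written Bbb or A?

Each scale degree takes a distinct letter name. Degree 6 of a scale on C must use the letter A.
A and Bbb are enharmonically the same pitch, but only A uses the letter A, so it is the correct spelling here.

A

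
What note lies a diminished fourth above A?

A fourth above A lands on the letter D.
A diminished fourth spans 4 semitones, so A moves to pitch class 1. On the letter D that is Db.

Db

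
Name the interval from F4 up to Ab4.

Counting letters F–G–A gives a third.
F→Ab = 3 semitones, 1 narrower than the major third (4), so minor.

minor third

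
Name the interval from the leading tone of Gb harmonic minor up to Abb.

diminished third

The leading tone of Gb harmonic minor is F.
F up to Abb: letters F→A make it a third; 2 semitones makes it diminished.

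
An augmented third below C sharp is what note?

Ab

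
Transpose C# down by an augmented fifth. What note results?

F

A fifth below C lands on the letter F.
An augmented fifth spans 8 semitones, so C# moves to pitch class 5. On the letter F that is F.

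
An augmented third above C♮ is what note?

E#

A third above C lands on the letter E.
An augmented third spans 5 semitones, so C moves to pitch class 5. On the letter E that is E#.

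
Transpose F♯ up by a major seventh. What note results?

E#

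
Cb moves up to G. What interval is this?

augmented fifth

Counting letters C–D–E–F–G gives a fifth.
Cb→G = 8 semitones, 1 wider than the perfect fifth (7), so augmented.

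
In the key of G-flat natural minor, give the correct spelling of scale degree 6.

Ebb

The Gb natural minor scale runs Gb Ab Bbb Cb Db Ebb Fb.
Degree 6 is Ebb.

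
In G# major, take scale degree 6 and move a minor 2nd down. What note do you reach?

Scale degree 6 of G# major is E#.
A minor second (1 semitone) below E# lands on the letter D, giving D##.

D##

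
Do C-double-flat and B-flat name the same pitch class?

Cbb = pitch class 10 and Bb = pitch class 10 — the same pitch class, so they are enharmonic equivalents.

Yes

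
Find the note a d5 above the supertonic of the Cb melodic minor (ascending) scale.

The supertonic of Cb melodic minor (ascending) is Db.
A diminished fifth (6 semitones) above Db lands on the letter A, giving Abb.

Abb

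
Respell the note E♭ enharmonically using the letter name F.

Fbb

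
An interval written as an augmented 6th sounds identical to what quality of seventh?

minor

An augmented sixth spans 10 semitones.
A seventh spanning 10 semitones is minor (the major seventh is 11).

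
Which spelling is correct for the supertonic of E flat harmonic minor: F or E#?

F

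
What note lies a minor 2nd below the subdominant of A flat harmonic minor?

The subdominant of Ab harmonic minor is Db.
A minor second (1 semitone) below Db lands on the letter C, giving C.

C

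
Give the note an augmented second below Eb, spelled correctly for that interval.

Dbb

E down a major second is D, so the target letter is D.
From Eb, an augmented second is 3 semitones down: Dbb.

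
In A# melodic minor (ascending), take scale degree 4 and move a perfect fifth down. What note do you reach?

Scale degree 4 of A# melodic minor (ascending) is D#.
A perfect fifth (7 semitones) below D# lands on the letter G, giving G#.

G#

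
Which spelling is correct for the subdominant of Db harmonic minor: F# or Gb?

Each scale degree takes a distinct letter name. Degree 4 of a scale on D must use the letter G.
Gb and F# are enharmonically the same pitch, but only Gb uses the letter G, so it is the correct spelling here.

Gb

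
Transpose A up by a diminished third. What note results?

A third above A lands on the letter C.
A diminished third spans 2 semitones, so A moves to pitch class 11. On the letter C that is Cb.

Cb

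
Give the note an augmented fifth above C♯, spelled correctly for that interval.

C up a perfect fifth is G, so the target letter is G.
From C#, an augmented fifth is 8 semitones up: G##.

G##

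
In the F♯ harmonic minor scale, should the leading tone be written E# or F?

Each scale degree takes a distinct letter name. Degree 7 of a scale on F must use the letter E.
E# and F are enharmonically the same pitch, but only E# uses the letter E, so it is the correct spelling here.

E#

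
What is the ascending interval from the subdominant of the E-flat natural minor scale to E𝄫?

The subdominant of Eb natural minor is Ab.
Ab up to Ebb: letters A→E make it a fifth; 6 semitones makes it diminished.

diminished fifth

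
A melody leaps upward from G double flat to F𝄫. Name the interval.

minor seventh

Counting letters G–A–B–C–D–E–F gives a seventh.
Gbb→Fbb = 10 semitones, 1 narrower than the major seventh (11), so minor.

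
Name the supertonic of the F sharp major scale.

G#

The F# major scale runs F# G# A# B C# D# E#.
Degree 2 is G#.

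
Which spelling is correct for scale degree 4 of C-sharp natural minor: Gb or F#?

F#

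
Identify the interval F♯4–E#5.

major seventh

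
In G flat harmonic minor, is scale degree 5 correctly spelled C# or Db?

Db

Each scale degree takes a distinct letter name. Degree 5 of a scale on G must use the letter D.
Db and C# are enharmonically the same pitch, but only Db uses the letter D, so it is the correct spelling here.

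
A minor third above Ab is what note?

Cb

A up a major third is C#, so the target letter is C.
From Ab, a minor third is 3 semitones up: Cb.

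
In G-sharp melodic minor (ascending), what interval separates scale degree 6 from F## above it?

major second

Scale degree 6 of G# melodic minor (ascending) is E#.
E# up to F##: letters E→F make it a second; 2 semitones makes it major.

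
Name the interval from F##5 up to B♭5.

doubly diminished fourth

Counting letters F–G–A–B gives a fourth.
F##→Bb = 3 semitones, 2 narrower than the perfect fourth (5), so doubly diminished.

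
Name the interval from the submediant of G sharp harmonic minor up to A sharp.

The submediant of G# harmonic minor is E.
E up to A#: letters E→A make it a fourth; 6 semitones makes it augmented.

augmented fourth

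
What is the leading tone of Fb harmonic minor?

The Fb harmonic minor scale runs Fb Gb Abb Bbb Cb Dbb Eb.
Degree 7 is Eb.

Eb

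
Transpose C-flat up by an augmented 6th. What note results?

A

C up a major sixth is A, so the target letter is A.
From Cb, an augmented sixth is 10 semitones up: A.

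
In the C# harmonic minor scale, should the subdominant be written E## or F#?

F#

Each scale degree takes a distinct letter name. Degree 4 of a scale on C must use the letter F.
F# and E## are enharmonically the same pitch, but only F# uses the letter F, so it is the correct spelling here.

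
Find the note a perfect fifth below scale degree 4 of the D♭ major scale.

Cb

Scale degree 4 of Db major is Gb.
A perfect fifth (7 semitones) below Gb lands on the letter C, giving Cb.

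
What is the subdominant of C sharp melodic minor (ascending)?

Degree 4 takes the letter 3 steps above C, which is F.
In melodic minor (ascending), degree 4 sits 5 semitones above the tonic. C# + 5 semitones is pitch class 6, spelled on F as F#.

F#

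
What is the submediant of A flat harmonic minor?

Fb

Degree 6 takes the letter 5 steps above A, which is F.
In harmonic minor, degree 6 sits 8 semitones above the tonic. Ab + 8 semitones is pitch class 4, spelled on F as Fb.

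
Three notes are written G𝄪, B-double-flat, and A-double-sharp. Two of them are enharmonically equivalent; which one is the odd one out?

A##

In 12-tone equal temperament, enharmonic equivalents share a pitch class. G## is pitch class 9; Bbb is pitch class 9; A## is pitch class 11.
G## and Bbb share pitch class 9, while A## is pitch class 11.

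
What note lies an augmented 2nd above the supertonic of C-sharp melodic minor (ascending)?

The supertonic of C# melodic minor (ascending) is D#.
An augmented second (3 semitones) above D# lands on the letter E, giving E##.

E##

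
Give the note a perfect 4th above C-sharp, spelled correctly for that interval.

C up a perfect fourth is F, so the target letter is F.
From C#, a perfect fourth is 5 semitones up: F#.

F#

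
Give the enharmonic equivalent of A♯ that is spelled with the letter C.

Plain C sits 2 semitones above A#, so on the letter C the same pitch needs a double flat: Cbb.

Cbb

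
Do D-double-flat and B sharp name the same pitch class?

Dbb = pitch class 0 and B# = pitch class 0 — the same pitch class, so they are enharmonic equivalents.

Yes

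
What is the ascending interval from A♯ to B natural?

minor second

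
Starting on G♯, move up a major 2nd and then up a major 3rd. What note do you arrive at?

C##

A major second up from G# is A# (letter A, 2 semitones up).
A major third up from A# is C## (letter C, 4 semitones up).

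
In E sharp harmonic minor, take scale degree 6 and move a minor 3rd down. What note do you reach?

A#

Scale degree 6 of E# harmonic minor is C#.
A minor third (3 semitones) below C# lands on the letter A, giving A#.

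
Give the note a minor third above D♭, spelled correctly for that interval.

Fb

A third above D lands on the letter F.
A minor third spans 3 semitones, so Db moves to pitch class 4. On the letter F that is Fb.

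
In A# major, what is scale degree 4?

The A# major scale runs A# B# C## D# E# F## G##.
Degree 4 is D#.

D#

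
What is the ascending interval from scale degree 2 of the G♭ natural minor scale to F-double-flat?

diminished sixth

Scale degree 2 of Gb natural minor is Ab.
Ab up to Fbb: letters A→F make it a sixth; 7 semitones makes it diminished.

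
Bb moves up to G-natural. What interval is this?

major sixth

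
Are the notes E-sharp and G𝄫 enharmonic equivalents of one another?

E# = pitch class 5 and Gbb = pitch class 5 — the same pitch class, so they are enharmonic equivalents.

Yes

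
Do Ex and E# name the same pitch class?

No

E## is pitch class 6; E# is pitch class 5.
The pitch classes differ (6 vs. 5), so they are not enharmonic equivalents.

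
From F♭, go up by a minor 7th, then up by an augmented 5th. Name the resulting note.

A minor seventh up from Fb is Ebb (letter E, 10 semitones up).
An augmented fifth up from Ebb is Bb (letter B, 8 semitones up).

Bb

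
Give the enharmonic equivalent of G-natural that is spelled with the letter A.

Plain A sits 2 semitones above G, so on the letter A the same pitch needs a double flat: Abb.

Abb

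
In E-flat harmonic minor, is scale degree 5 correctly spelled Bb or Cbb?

Bb

Each scale degree takes a distinct letter name. Degree 5 of a scale on E must use the letter B.
Bb and Cbb are enharmonically the same pitch, but only Bb uses the letter B, so it is the correct spelling here.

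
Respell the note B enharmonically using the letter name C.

Plain C sits 1 semitone above B, so on the letter C the same pitch needs a flat: Cb.

Cb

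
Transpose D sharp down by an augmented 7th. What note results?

Eb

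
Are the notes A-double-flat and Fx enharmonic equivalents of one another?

Abb = pitch class 7 and F## = pitch class 7 — the same pitch class, so they are enharmonic equivalents.

Yes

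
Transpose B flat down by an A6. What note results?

Dbb

A sixth below B lands on the letter D.
An augmented sixth spans 10 semitones, so Bb moves to pitch class 0. On the letter D that is Dbb.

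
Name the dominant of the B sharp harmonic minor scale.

The B# harmonic minor scale runs B# C## D# E# F## G# A##.
Degree 5 is F##.

F##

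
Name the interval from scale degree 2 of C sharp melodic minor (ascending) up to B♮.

Scale degree 2 of C# melodic minor (ascending) is D#.
D# up to B: letters D→B make it a sixth; 8 semitones makes it minor.

minor sixth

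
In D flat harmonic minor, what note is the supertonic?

The Db harmonic minor scale runs Db Eb Fb Gb Ab Bbb C.
Degree 2 is Eb.

Eb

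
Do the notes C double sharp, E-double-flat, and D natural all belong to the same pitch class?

Yes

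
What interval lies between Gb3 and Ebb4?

Counting letters G–A–B–C–D–E gives a sixth.
Gb→Ebb = 8 semitones, 1 narrower than the major sixth (9), so minor.

minor sixth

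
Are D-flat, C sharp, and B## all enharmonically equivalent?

Db = pitch class 1 and C# = pitch class 1 and B## = pitch class 1 — the same pitch class, so they are enharmonic equivalents.

Yes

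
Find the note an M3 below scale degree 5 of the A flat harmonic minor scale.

Scale degree 5 of Ab harmonic minor is Eb.
A major third (4 semitones) below Eb lands on the letter C, giving Cb.

Cb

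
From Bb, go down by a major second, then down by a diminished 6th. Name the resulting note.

A major second down from Bb is Ab (letter A, 2 semitones down).
A diminished sixth down from Ab is C# (letter C, 7 semitones down).

C#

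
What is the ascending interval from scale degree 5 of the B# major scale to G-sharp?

Scale degree 5 of B# major is F##.
F## up to G#: letters F→G make it a second; 1 semitone makes it minor.

minor second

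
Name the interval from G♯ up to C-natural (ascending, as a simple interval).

The letter names run G→C, a span of 3 letter steps, so the interval is some kind of fourth.
G# to C is 4 semitones. A perfect fourth is 5, so 4 makes it diminished.

diminished fourth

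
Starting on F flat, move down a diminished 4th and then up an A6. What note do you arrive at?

A diminished fourth down from Fb is C (letter C, 4 semitones down).
An augmented sixth up from C is A# (letter A, 10 semitones up).

A#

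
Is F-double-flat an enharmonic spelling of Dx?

Two spellings are enharmonically equivalent only if they share a pitch class.
Here Fbb → 3, D## → 4; 3 ≠ 4, so they are not.

No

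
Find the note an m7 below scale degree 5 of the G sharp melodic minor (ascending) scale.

E#

Scale degree 5 of G# melodic minor (ascending) is D#.
A minor seventh (10 semitones) below D# lands on the letter E, giving E#.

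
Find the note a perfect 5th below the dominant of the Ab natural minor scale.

The dominant of Ab natural minor is Eb.
A perfect fifth (7 semitones) below Eb lands on the letter A, giving Ab.

Ab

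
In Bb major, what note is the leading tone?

A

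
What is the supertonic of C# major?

The C# major scale runs C# D# E# F# G# A# B#.
Degree 2 is D#.

D#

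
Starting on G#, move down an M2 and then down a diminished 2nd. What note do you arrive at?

A major second down from G# is F# (letter F, 2 semitones down).
A diminished second down from F# is E## (letter E, 0 semitones down).

E##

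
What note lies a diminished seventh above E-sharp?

A seventh above E lands on the letter D.
A diminished seventh spans 9 semitones, so E# moves to pitch class 2. On the letter D that is D.

D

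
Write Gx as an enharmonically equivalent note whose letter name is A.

A

Plain A sits at the same pitch as G##, so on the letter A the same pitch needs a natural: A.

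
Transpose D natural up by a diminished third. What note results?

Fb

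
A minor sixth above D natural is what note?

A sixth above D lands on the letter B.
A minor sixth spans 8 semitones, so D moves to pitch class 10. On the letter B that is Bb.

Bb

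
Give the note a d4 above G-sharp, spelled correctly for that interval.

A fourth above G lands on the letter C.
A diminished fourth spans 4 semitones, so G# moves to pitch class 0. On the letter C that is C.

C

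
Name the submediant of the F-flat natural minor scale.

The Fb natural minor scale runs Fb Gb Abb Bbb Cb Dbb Ebb.
Degree 6 is Dbb.

Dbb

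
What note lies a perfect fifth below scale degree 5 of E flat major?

Eb

Scale degree 5 of Eb major is Bb.
A perfect fifth (7 semitones) below Bb lands on the letter E, giving Eb.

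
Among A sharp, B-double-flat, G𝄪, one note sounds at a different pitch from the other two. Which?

In 12-tone equal temperament, enharmonic equivalents share a pitch class. A# is pitch class 10; Bbb is pitch class 9; G## is pitch class 9.
Bbb and G## share pitch class 9, while A# is pitch class 10.

A#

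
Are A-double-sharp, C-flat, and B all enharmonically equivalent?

A## is pitch class 11; Cb is pitch class 11; B is pitch class 11.
All spellings map to pitch class 11, so they are enharmonically equivalent.

Yes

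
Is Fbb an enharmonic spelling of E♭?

Yes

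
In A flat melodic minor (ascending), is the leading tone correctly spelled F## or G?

G

Each scale degree takes a distinct letter name. Degree 7 of a scale on A must use the letter G.
G and F## are enharmonically the same pitch, but only G uses the letter G, so it is the correct spelling here.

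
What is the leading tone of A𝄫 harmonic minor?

Degree 7 takes the letter 6 steps above A, which is G.
In harmonic minor, degree 7 sits 11 semitones above the tonic. Abb + 11 semitones is pitch class 6, spelled on G as Gb.

Gb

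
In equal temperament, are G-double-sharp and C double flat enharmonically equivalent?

No

G## is pitch class 9; Cbb is pitch class 10.
The pitch classes differ (9 vs. 10), so they are not enharmonic equivalents.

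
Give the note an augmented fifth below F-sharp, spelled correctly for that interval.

A fifth below F lands on the letter B.
An augmented fifth spans 8 semitones, so F# moves to pitch class 10. On the letter B that is Bb.

Bb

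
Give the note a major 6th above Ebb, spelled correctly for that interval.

Cb

E up a major sixth is C#, so the target letter is C.
From Ebb, a major sixth is 9 semitones up: Cb.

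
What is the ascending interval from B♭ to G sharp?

Counting letters B–C–D–E–F–G gives a sixth.
Bb→G# = 10 semitones, 1 wider than the major sixth (9), so augmented.

augmented sixth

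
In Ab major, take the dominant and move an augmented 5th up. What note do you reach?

B

The dominant of Ab major is Eb.
An augmented fifth (8 semitones) above Eb lands on the letter B, giving B.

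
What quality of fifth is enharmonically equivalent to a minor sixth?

augmented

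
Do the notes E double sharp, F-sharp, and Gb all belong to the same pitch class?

E## is pitch class 6; F# is pitch class 6; Gb is pitch class 6.
All spellings map to pitch class 6, so they are enharmonically equivalent.

Yes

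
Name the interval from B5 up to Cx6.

augmented second

The letter names run B→C, a span of 1 letter step, so the interval is some kind of second.
B to C## is 3 semitones. A major second is 2, so 3 makes it augmented.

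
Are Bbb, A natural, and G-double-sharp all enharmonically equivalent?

Bbb = pitch class 9 and A = pitch class 9 and G## = pitch class 9 — the same pitch class, so they are enharmonic equivalents.

Yes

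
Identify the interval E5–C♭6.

The letter names run E→C, a span of 5 letter steps, so the interval is some kind of sixth.
E to Cb is 7 semitones. A major sixth is 9, so 7 makes it diminished.

diminished sixth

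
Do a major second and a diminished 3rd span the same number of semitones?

Yes

A major second spans 2 semitones; a diminished third spans 2.
They are enharmonically equivalent.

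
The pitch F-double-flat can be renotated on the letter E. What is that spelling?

Eb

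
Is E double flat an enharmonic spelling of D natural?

Ebb is pitch class 2; D is pitch class 2.
All spellings map to pitch class 2, so they are enharmonically equivalent.

Yes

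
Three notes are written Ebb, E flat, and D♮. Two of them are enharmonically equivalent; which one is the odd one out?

In 12-tone equal temperament, enharmonic equivalents share a pitch class. Ebb is pitch class 2; Eb is pitch class 3; D is pitch class 2.
Ebb and D share pitch class 2, while Eb is pitch class 3.

Eb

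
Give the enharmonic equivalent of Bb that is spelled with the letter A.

Bb is pitch class 10. The letter A alone is pitch class 9.
To reach pitch class 10 from A requires an offset of +1 semitone, i.e. sharp: A#.

A#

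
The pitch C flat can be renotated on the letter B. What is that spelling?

B

Cb is pitch class 11. The letter B alone is pitch class 11.
Pitch class 11 on B needs no accidental: B.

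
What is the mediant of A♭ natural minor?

Degree 3 takes the letter 2 steps above A, which is C.
In natural minor, degree 3 sits 3 semitones above the tonic. Ab + 3 semitones is pitch class 11, spelled on C as Cb.

Cb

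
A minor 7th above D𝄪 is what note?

C##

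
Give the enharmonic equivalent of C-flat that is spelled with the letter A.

A##

Plain A sits 2 semitones below Cb, so on the letter A the same pitch needs a double sharp: A##.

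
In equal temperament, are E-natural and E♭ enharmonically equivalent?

No

E is pitch class 4; Eb is pitch class 3.
The pitch classes differ (4 vs. 3), so they are not enharmonic equivalents.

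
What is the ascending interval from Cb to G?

augmented fifth

Counting letters C–D–E–F–G gives a fifth.
Cb→G = 8 semitones, 1 wider than the perfect fifth (7), so augmented.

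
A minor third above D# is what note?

F#

D up a major third is F#, so the target letter is F.
From D#, a minor third is 3 semitones up: F#.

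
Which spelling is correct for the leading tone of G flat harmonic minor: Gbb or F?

F

Each scale degree takes a distinct letter name. Degree 7 of a scale on G must use the letter F.
F and Gbb are enharmonically the same pitch, but only F uses the letter F, so it is the correct spelling here.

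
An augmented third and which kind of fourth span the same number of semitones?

An augmented third spans 5 semitones.
A fourth spanning 5 semitones is perfect (the perfect fourth is 5).

perfect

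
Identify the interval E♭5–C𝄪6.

doubly augmented sixth

Counting letters E–F–G–A–B–C gives a sixth.
Eb→C## = 11 semitones, 2 wider than the major sixth (9), so doubly augmented.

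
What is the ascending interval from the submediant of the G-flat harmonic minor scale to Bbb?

The submediant of Gb harmonic minor is Ebb.
Ebb up to Bbb: letters E→B make it a fifth; 7 semitones makes it perfect.

perfect fifth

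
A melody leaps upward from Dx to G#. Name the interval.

diminished fourth

Counting letters D–E–F–G gives a fourth.
D##→G# = 4 semitones, 1 narrower than the perfect fourth (5), so diminished.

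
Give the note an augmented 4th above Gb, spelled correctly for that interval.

C

G up a perfect fourth is C, so the target letter is C.
From Gb, an augmented fourth is 6 semitones up: C.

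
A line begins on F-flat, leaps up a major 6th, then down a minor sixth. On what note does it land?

A major sixth up from Fb is Db (letter D, 9 semitones up).
A minor sixth down from Db is F (letter F, 8 semitones down).

F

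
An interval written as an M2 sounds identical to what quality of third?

A major second spans 2 semitones.
A third spanning 2 semitones is diminished (the major third is 4).

diminished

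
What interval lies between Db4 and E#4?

The letter names run D→E, a span of 1 letter step, so the interval is some kind of second.
Db to E# is 4 semitones. A major second is 2, so 4 makes it doubly augmented.

doubly augmented second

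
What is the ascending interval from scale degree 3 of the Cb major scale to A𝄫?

Scale degree 3 of Cb major is Eb.
Eb up to Abb: letters E→A make it a fourth; 4 semitones makes it diminished.

diminished fourth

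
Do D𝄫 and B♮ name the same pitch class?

No

Two spellings are enharmonically equivalent only if they share a pitch class.
Here Dbb → 0, B → 11; 0 ≠ 11, so they are not.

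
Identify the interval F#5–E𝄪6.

augmented seventh

The letter names run F→E, a span of 6 letter steps, so the interval is some kind of seventh.
F# to E## is 12 semitones. A major seventh is 11, so 12 makes it augmented.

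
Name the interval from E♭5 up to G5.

major third

The letter names run E→G, a span of 2 letter steps, so the interval is some kind of third.
Eb to G is 4 semitones. A major third is 4, so 4 makes it major.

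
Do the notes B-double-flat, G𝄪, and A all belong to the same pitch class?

Bbb is pitch class 9; G## is pitch class 9; A is pitch class 9.
All spellings map to pitch class 9, so they are enharmonically equivalent.

Yes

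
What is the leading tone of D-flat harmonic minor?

C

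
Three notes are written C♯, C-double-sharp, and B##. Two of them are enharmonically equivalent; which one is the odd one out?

In 12-tone equal temperament, enharmonic equivalents share a pitch class. C# is pitch class 1; C## is pitch class 2; B## is pitch class 1.
C# and B## share pitch class 1, while C## is pitch class 2.

C##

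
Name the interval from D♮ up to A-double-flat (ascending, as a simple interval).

doubly diminished fifth

Counting letters D–E–F–G–A gives a fifth.
D→Abb = 5 semitones, 2 narrower than the perfect fifth (7), so doubly diminished.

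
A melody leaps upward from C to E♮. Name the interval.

Counting letters C–D–E gives a third.
C→E = 4 semitones, exactly the major third.

major third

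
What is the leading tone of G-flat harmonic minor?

Degree 7 takes the letter 6 steps above G, which is F.
In harmonic minor, degree 7 sits 11 semitones above the tonic. Gb + 11 semitones is pitch class 5, spelled on F as F.

F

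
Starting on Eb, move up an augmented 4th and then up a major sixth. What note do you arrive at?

An augmented fourth up from Eb is A (letter A, 6 semitones up).
A major sixth up from A is F# (letter F, 9 semitones up).

F#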